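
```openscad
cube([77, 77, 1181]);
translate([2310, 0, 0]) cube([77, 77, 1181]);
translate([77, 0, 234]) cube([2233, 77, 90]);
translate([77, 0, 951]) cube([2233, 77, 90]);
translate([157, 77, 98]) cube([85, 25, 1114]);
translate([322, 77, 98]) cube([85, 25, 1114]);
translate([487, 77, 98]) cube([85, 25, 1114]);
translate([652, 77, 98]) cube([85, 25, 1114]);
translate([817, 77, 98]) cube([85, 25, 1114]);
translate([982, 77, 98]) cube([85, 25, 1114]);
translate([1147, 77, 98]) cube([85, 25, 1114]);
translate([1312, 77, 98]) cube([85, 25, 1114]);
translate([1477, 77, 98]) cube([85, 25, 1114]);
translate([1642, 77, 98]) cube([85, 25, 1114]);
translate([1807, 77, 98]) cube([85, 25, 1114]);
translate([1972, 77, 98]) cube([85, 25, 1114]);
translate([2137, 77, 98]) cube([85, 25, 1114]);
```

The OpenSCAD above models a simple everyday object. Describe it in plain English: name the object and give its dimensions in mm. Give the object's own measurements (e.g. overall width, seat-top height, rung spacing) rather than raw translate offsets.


A fence section. Two 77×77 mm posts, 1181 mm tall, stand on the floor with a clear span of 2233 mm between their inner faces. Two horizontal rails of 77×90 mm section span the gap between the posts with their undersides at z = 234 mm and z = 951 mm, flush with the posts' −y face. 13 pickets, each 85 mm wide, 25 mm thick and 1114 mm tall, are fixed to the +y face of the rails with their bottoms at z = 98 mm, spaced across the span with a 80 mm gap after the −x post and between neighbouring pickets, with 88 mm left before the +x post.


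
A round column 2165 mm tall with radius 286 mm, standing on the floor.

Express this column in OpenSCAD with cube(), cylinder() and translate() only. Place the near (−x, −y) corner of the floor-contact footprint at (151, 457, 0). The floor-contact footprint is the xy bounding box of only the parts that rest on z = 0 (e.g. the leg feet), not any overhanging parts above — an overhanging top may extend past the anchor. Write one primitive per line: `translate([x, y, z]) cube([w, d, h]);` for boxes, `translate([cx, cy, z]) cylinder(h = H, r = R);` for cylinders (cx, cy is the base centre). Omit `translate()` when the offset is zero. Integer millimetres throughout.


translate([437, 743, 0]) cylinder(h = 2165, r = 286);


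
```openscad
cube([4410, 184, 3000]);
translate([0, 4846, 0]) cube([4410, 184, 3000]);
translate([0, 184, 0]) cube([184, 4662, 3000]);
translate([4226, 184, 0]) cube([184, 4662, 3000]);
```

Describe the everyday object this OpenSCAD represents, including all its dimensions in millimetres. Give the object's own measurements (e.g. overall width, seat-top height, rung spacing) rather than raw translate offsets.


The wall frame of a small rectangular building: four walls, each 3000 mm tall and 184 mm thick, enclosing a footprint 4410 mm (x) by 5030 mm (y) outside-to-outside, with no floor or roof. The front and back walls (the −y and +y sides) span the full width; the two side walls fit between them.


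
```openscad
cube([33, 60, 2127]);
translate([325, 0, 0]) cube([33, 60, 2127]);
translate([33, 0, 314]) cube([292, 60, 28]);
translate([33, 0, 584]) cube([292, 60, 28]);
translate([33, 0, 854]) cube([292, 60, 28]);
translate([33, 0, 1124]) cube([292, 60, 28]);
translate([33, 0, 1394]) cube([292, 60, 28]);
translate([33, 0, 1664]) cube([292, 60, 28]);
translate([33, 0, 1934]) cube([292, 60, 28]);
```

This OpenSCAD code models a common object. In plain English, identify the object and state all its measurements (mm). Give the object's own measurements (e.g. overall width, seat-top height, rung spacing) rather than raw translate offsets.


A straight ladder. Two 33×60 mm vertical rails, 2127 mm tall, stand 358 mm apart (outside-to-outside) with their front faces coplanar on the −y side. 7 rungs, each 60 mm deep and 28 mm tall, span between the inner faces of the rails, front faces flush with the rails. The lowest rung's underside is at z = 314 mm and rungs are spaced 270 mm apart (underside to underside).


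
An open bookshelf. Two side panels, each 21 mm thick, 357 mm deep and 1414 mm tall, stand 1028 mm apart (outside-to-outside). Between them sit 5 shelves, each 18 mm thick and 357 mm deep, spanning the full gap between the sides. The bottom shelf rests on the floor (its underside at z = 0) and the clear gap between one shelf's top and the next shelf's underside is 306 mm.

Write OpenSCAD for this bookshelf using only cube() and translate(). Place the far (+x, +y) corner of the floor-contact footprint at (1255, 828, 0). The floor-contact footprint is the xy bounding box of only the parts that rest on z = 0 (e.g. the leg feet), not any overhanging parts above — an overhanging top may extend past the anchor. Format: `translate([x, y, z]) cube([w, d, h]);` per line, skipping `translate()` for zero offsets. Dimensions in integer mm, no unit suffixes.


translate([227, 471, 0]) cube([21, 357, 1414]);
translate([1234, 471, 0]) cube([21, 357, 1414]);
translate([248, 471, 0]) cube([986, 357, 18]);
translate([248, 471, 324]) cube([986, 357, 18]);
translate([248, 471, 648]) cube([986, 357, 18]);
translate([248, 471, 972]) cube([986, 357, 18]);
translate([248, 471, 1296]) cube([986, 357, 18]);


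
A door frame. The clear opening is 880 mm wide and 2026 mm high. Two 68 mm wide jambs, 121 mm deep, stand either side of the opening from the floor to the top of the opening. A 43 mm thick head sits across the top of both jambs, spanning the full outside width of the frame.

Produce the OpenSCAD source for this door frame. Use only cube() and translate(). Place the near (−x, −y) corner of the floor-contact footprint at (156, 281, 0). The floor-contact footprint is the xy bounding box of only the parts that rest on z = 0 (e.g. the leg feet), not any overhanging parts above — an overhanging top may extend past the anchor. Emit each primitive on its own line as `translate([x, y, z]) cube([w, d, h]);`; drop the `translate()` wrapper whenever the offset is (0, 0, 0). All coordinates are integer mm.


translate([156, 281, 0]) cube([68, 121, 2026]);
translate([1104, 281, 0]) cube([68, 121, 2026]);
translate([156, 281, 2026]) cube([1016, 121, 43]);


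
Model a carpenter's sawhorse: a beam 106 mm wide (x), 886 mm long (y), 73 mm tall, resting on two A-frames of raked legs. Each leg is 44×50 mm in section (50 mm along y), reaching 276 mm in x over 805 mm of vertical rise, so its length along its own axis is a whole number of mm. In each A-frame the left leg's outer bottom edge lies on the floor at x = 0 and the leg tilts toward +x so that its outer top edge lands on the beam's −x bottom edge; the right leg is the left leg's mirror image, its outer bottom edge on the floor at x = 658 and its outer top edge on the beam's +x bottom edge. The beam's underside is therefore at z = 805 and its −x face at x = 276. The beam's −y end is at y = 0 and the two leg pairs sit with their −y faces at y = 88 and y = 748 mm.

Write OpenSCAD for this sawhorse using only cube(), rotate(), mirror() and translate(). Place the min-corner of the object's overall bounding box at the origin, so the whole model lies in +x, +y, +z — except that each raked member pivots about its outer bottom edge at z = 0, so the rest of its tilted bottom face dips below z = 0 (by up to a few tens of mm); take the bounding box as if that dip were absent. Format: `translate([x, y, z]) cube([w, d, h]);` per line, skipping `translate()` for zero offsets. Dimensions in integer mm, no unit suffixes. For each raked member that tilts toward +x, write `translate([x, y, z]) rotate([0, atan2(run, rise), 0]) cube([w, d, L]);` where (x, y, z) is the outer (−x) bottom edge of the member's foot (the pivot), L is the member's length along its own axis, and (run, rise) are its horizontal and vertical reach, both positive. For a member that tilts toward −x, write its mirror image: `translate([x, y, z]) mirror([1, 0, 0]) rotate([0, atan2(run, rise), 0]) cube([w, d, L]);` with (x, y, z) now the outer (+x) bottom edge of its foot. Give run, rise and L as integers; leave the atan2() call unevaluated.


translate([276, 0, 805]) cube([106, 886, 73]);
translate([0, 88, 0]) rotate([0, atan2(276, 805), 0]) cube([44, 50, 851]);
translate([658, 88, 0]) mirror([1, 0, 0]) rotate([0, atan2(276, 805), 0]) cube([44, 50, 851]);
translate([0, 748, 0]) rotate([0, atan2(276, 805), 0]) cube([44, 50, 851]);
translate([658, 748, 0]) mirror([1, 0, 0]) rotate([0, atan2(276, 805), 0]) cube([44, 50, 851]);


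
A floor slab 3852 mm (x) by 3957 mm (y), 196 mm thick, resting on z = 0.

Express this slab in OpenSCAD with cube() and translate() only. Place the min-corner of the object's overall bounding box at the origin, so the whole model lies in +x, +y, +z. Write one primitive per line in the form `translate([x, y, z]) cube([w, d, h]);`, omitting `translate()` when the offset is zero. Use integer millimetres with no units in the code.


cube([3852, 3957, 196]);


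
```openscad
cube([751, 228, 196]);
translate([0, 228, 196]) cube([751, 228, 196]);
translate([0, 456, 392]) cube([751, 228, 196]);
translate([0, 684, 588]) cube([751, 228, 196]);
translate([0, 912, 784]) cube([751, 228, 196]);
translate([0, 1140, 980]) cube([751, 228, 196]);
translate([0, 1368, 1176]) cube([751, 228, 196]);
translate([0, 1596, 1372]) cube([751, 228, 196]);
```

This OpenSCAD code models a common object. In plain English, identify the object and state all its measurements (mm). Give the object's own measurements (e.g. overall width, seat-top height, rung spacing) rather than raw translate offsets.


A straight staircase of 8 solid steps. Each step is 751 mm wide (x), 228 mm deep (y, the going) and 196 mm tall (the rise). The first step rests on the floor; each subsequent step sits one going further in +y and one rise higher in +z, directly behind and above the previous step with no overlap.


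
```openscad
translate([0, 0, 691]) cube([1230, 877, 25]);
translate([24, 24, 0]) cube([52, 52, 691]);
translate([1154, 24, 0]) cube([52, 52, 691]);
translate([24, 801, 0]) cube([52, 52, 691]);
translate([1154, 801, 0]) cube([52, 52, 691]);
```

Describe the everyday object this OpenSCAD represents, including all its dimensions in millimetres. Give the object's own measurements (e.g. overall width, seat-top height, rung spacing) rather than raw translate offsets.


A table: top 1230 mm (x) × 877 mm (y), 25 mm thick, upper face at z = 716 mm, on four 52×52 mm square legs, each inset 24 mm from the nearest pair of top edges from z = 0 to the bottom of the top.


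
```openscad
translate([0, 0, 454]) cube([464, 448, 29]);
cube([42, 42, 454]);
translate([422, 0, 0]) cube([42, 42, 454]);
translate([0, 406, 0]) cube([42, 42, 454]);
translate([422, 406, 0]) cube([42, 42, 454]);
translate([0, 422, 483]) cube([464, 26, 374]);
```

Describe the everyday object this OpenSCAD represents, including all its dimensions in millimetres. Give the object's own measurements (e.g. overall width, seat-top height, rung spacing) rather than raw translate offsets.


A chair. The seat is a 464×448×29 mm slab with its top at z = 483 mm, on four 42×42 mm corner legs (flush with the seat edges, standing on z = 0). A flat backrest 26 mm thick, 374 mm tall, spans the full seat width and rises from the seat top along its +y edge, rear face flush with the rear of the seat.


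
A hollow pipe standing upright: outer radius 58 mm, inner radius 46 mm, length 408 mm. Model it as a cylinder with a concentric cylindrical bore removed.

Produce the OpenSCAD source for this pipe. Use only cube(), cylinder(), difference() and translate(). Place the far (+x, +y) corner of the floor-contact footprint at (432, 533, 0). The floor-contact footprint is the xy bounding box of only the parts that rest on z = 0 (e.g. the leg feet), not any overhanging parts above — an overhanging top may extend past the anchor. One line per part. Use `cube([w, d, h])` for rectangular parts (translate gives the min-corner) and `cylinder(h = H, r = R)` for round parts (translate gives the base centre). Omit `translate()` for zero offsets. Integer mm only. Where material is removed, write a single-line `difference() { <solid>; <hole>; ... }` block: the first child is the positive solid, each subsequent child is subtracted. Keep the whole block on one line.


difference() { translate([374, 475, 0]) cylinder(h = 408, r = 58); translate([374, 475, 0]) cylinder(h = 408, r = 46); }


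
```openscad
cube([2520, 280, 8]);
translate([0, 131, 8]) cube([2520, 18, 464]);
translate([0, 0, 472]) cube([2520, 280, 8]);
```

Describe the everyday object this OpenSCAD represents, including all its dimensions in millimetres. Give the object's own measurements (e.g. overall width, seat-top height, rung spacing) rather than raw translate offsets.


An I-beam lying along x, 2520 mm long. Overall section height 480 mm. Two flanges 280 mm wide (y) and 8 mm thick, one on the floor and one at the top; a web 18 mm thick runs between them, centred on the flange width.


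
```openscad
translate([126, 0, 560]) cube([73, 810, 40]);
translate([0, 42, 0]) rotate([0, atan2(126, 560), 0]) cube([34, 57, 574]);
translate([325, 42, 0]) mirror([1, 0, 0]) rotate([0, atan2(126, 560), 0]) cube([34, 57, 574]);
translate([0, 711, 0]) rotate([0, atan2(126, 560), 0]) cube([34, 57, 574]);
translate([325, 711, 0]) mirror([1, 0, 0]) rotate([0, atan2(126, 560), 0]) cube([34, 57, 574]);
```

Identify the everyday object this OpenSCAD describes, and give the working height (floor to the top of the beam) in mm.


A sawhorse. The overall height is 600 mm.

A beam across two mirrored pairs of raked legs — a sawhorse. The beam's underside is at z = 560 (matching the legs' vertical rise in atan2(126, 560)) and the beam is 40 mm tall, so its top is at 560 + 40 = 600 mm. The raked legs top out at the beam's underside, so that is the highest point.


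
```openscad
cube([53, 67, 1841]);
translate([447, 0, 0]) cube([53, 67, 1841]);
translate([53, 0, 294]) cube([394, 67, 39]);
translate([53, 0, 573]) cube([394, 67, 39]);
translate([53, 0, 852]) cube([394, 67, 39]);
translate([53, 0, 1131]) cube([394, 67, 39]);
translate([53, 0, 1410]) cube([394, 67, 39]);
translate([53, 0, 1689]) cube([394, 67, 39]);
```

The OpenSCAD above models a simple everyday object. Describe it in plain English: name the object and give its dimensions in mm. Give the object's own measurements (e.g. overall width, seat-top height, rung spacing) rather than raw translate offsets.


A straight ladder. Two 53×67 mm vertical rails, 1841 mm tall, stand 500 mm apart (outside-to-outside) with their front faces coplanar on the −y side. 6 rungs, each 67 mm deep and 39 mm tall, span between the inner faces of the rails, front faces flush with the rails. The lowest rung's underside is at z = 294 mm and rungs are spaced 279 mm apart (underside to underside).


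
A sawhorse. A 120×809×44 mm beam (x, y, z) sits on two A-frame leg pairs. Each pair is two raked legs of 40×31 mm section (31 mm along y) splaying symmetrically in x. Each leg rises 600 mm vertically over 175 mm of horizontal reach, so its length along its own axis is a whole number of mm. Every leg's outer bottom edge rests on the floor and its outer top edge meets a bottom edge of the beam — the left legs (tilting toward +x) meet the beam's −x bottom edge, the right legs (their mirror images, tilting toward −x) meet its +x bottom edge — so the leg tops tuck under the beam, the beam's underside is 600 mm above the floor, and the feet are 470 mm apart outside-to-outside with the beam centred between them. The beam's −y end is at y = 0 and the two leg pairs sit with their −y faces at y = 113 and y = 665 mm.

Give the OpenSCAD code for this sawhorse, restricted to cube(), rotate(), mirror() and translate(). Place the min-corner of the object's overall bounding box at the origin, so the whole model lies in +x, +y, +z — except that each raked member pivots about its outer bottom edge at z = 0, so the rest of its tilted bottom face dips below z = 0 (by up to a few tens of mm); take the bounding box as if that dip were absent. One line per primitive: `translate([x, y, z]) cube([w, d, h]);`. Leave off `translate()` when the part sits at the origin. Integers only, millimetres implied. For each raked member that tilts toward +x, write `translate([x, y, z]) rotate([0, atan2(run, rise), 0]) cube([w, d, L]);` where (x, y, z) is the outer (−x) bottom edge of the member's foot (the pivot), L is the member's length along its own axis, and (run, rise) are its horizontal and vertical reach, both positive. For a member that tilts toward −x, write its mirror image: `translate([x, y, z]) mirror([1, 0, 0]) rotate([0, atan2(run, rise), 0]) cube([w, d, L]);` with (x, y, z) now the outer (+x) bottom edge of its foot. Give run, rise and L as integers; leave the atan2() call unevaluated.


translate([175, 0, 600]) cube([120, 809, 44]);
translate([0, 113, 0]) rotate([0, atan2(175, 600), 0]) cube([40, 31, 625]);
translate([470, 113, 0]) mirror([1, 0, 0]) rotate([0, atan2(175, 600), 0]) cube([40, 31, 625]);
translate([0, 665, 0]) rotate([0, atan2(175, 600), 0]) cube([40, 31, 625]);
translate([470, 665, 0]) mirror([1, 0, 0]) rotate([0, atan2(175, 600), 0]) cube([40, 31, 625]);


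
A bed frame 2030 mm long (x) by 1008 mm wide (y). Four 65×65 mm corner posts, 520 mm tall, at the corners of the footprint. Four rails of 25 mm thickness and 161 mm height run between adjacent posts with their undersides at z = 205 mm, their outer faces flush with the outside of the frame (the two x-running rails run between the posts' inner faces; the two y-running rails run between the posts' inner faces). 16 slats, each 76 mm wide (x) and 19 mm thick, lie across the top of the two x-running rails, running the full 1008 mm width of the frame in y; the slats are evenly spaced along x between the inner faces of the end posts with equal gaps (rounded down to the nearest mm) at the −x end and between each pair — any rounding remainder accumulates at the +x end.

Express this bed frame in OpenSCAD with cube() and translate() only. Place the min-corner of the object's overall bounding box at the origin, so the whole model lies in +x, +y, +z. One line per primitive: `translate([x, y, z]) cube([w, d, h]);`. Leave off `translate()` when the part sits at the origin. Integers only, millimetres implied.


cube([65, 65, 520]);
translate([0, 943, 0]) cube([65, 65, 520]);
translate([1965, 0, 0]) cube([65, 65, 520]);
translate([1965, 943, 0]) cube([65, 65, 520]);
translate([65, 0, 205]) cube([1900, 25, 161]);
translate([65, 983, 205]) cube([1900, 25, 161]);
translate([0, 65, 205]) cube([25, 878, 161]);
translate([2005, 65, 205]) cube([25, 878, 161]);
translate([105, 0, 366]) cube([76, 1008, 19]);
translate([221, 0, 366]) cube([76, 1008, 19]);
translate([337, 0, 366]) cube([76, 1008, 19]);
translate([453, 0, 366]) cube([76, 1008, 19]);
translate([569, 0, 366]) cube([76, 1008, 19]);
translate([685, 0, 366]) cube([76, 1008, 19]);
translate([801, 0, 366]) cube([76, 1008, 19]);
translate([917, 0, 366]) cube([76, 1008, 19]);
translate([1033, 0, 366]) cube([76, 1008, 19]);
translate([1149, 0, 366]) cube([76, 1008, 19]);
translate([1265, 0, 366]) cube([76, 1008, 19]);
translate([1381, 0, 366]) cube([76, 1008, 19]);
translate([1497, 0, 366]) cube([76, 1008, 19]);
translate([1613, 0, 366]) cube([76, 1008, 19]);
translate([1729, 0, 366]) cube([76, 1008, 19]);
translate([1845, 0, 366]) cube([76, 1008, 19]);


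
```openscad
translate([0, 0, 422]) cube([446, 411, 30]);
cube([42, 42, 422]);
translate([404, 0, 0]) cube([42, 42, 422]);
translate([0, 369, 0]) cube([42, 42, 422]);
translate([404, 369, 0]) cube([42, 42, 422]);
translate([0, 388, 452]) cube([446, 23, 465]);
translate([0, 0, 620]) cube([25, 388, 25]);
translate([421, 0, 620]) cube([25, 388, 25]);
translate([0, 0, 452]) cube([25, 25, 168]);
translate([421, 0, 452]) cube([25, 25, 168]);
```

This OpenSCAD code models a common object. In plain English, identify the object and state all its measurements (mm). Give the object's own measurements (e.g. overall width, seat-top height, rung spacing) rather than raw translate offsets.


A chair. The seat is a 446×411×30 mm slab with its top at z = 452 mm, on four 42×42 mm corner legs (flush with the seat edges, standing on z = 0). A flat backrest 23 mm thick, 465 mm tall, spans the full seat width and rises from the seat top along its +y edge, rear face flush with the rear of the seat. Two armrests of 25×25 mm section run along each side from the seat's front edge to the front of the backrest, top faces 193 mm above the seat top and outer faces flush with the seat's x-edges; a 25×25 mm post under the front of each armrest stands on the seat at the front corner.


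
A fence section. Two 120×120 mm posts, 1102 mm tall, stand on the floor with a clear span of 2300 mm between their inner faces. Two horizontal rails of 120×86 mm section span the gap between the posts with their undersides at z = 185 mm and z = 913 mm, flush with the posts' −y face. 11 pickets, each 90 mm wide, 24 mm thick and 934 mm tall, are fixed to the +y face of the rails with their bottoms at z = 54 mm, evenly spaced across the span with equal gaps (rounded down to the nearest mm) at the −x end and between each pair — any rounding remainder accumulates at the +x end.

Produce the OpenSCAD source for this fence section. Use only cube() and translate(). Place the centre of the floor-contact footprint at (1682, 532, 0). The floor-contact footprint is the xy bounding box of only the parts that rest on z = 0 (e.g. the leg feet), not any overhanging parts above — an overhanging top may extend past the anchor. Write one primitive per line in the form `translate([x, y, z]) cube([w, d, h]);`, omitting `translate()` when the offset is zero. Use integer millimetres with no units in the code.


translate([412, 472, 0]) cube([120, 120, 1102]);
translate([2832, 472, 0]) cube([120, 120, 1102]);
translate([532, 472, 185]) cube([2300, 120, 86]);
translate([532, 472, 913]) cube([2300, 120, 86]);
translate([641, 592, 54]) cube([90, 24, 934]);
translate([840, 592, 54]) cube([90, 24, 934]);
translate([1039, 592, 54]) cube([90, 24, 934]);
translate([1238, 592, 54]) cube([90, 24, 934]);
translate([1437, 592, 54]) cube([90, 24, 934]);
translate([1636, 592, 54]) cube([90, 24, 934]);
translate([1835, 592, 54]) cube([90, 24, 934]);
translate([2034, 592, 54]) cube([90, 24, 934]);
translate([2233, 592, 54]) cube([90, 24, 934]);
translate([2432, 592, 54]) cube([90, 24, 934]);
translate([2631, 592, 54]) cube([90, 24, 934]);


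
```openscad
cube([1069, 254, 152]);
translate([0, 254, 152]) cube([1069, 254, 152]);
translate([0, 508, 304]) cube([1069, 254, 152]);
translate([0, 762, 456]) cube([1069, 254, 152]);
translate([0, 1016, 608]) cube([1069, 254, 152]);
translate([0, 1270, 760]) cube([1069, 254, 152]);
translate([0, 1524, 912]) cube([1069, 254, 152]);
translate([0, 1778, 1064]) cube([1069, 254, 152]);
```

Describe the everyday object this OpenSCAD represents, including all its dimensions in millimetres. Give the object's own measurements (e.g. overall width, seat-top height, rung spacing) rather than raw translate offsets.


A straight staircase of 8 solid steps. Each step is 1069 mm wide (x), 254 mm deep (y, the going) and 152 mm tall (the rise). The first step rests on the floor; each subsequent step sits one going further in +y and one rise higher in +z, directly behind and above the previous step with no overlap.


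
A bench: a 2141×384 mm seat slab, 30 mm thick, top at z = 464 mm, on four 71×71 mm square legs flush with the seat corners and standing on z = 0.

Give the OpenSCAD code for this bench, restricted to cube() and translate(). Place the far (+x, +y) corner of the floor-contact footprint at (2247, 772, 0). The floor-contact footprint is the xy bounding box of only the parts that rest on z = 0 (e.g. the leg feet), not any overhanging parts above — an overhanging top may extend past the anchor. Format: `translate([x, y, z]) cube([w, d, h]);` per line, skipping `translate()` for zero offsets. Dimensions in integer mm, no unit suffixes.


// leg_h = 464 − 30 = 434
translate([106, 388, 434]) cube([2141, 384, 30]);
translate([106, 388, 0]) cube([71, 71, 434]);
translate([106, 701, 0]) cube([71, 71, 434]);
translate([2176, 388, 0]) cube([71, 71, 434]);
translate([2176, 701, 0]) cube([71, 71, 434]);


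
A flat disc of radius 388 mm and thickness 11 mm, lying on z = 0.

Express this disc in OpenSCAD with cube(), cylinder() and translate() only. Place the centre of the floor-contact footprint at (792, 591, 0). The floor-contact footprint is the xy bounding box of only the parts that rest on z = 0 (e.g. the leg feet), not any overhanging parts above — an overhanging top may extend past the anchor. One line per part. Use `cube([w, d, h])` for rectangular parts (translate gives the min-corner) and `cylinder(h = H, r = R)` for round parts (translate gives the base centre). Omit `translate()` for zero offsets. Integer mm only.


translate([792, 591, 0]) cylinder(h = 11, r = 388);


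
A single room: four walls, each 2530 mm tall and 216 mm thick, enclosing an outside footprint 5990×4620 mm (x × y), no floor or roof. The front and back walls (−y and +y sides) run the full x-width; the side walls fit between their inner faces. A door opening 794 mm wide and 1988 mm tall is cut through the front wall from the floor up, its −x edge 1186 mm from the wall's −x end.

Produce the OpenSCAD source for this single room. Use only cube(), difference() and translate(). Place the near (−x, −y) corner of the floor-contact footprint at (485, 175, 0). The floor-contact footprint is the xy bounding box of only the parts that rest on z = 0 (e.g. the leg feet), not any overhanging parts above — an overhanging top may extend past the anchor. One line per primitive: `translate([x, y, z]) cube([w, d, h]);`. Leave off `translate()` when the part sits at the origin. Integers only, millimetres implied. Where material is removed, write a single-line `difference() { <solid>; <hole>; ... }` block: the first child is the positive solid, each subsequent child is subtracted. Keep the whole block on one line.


difference() { translate([485, 175, 0]) cube([5990, 216, 2530]); translate([1671, 175, 0]) cube([794, 216, 1988]); }
translate([485, 4579, 0]) cube([5990, 216, 2530]);
translate([485, 391, 0]) cube([216, 4188, 2530]);
translate([6259, 391, 0]) cube([216, 4188, 2530]);


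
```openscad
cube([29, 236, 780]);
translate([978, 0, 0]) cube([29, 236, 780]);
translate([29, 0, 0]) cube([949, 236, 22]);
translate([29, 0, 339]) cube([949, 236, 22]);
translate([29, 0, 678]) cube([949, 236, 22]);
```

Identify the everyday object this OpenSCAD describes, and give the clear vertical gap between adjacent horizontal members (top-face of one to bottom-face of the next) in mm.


A bookshelf. The clear shelf gap is 317 mm.

Two tall side panels with 3 horizontal boards between them — a bookshelf. The first two shelf undersides are at z = 0 and z = 339; with shelf thickness 22, the clear gap is 339 − 0 − 22 = 317 mm.


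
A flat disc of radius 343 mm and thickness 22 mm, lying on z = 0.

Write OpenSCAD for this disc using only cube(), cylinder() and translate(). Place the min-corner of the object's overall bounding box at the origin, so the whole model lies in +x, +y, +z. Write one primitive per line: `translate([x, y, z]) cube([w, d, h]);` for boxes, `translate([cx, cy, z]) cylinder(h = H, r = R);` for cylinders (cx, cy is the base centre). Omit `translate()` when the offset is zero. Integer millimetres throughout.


translate([343, 343, 0]) cylinder(h = 22, r = 343);


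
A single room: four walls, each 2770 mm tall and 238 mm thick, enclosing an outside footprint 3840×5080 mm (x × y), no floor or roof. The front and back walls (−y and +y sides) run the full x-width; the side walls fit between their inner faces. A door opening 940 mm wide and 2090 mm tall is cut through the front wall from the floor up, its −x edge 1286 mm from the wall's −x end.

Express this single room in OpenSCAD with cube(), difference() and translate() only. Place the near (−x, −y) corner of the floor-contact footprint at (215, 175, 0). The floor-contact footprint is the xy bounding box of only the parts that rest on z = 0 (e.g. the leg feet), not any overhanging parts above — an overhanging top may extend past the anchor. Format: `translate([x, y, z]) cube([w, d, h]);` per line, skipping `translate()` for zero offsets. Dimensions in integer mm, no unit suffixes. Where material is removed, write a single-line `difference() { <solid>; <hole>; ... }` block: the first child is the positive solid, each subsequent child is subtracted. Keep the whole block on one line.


difference() { translate([215, 175, 0]) cube([3840, 238, 2770]); translate([1501, 175, 0]) cube([940, 238, 2090]); }
translate([215, 5017, 0]) cube([3840, 238, 2770]);
translate([215, 413, 0]) cube([238, 4604, 2770]);
translate([3817, 413, 0]) cube([238, 4604, 2770]);


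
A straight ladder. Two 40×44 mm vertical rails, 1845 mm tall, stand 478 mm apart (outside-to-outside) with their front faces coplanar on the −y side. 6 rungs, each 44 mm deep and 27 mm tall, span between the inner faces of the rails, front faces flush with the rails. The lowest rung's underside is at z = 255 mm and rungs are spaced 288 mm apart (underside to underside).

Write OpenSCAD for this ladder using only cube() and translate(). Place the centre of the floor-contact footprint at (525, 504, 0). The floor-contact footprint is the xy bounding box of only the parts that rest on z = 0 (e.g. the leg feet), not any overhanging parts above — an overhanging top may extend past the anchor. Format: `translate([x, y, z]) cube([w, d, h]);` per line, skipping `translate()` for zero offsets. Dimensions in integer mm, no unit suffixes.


translate([286, 482, 0]) cube([40, 44, 1845]);
translate([724, 482, 0]) cube([40, 44, 1845]);
translate([326, 482, 255]) cube([398, 44, 27]);
translate([326, 482, 543]) cube([398, 44, 27]);
translate([326, 482, 831]) cube([398, 44, 27]);
translate([326, 482, 1119]) cube([398, 44, 27]);
translate([326, 482, 1407]) cube([398, 44, 27]);
translate([326, 482, 1695]) cube([398, 44, 27]);


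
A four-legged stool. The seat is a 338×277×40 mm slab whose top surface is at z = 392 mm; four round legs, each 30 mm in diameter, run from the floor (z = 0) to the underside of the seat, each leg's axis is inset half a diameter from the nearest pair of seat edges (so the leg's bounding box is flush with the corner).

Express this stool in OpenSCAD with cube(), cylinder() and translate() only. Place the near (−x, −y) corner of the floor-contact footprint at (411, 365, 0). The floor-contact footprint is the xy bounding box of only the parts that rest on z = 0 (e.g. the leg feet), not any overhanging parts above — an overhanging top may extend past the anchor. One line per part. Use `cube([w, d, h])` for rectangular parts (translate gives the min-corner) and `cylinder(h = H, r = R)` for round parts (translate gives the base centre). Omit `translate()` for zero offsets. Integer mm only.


// leg_h = 392 - 40 = 352
translate([411, 365, 352]) cube([338, 277, 40]);
translate([426, 380, 0]) cylinder(h = 352, r = 15);
translate([734, 380, 0]) cylinder(h = 352, r = 15);
translate([426, 627, 0]) cylinder(h = 352, r = 15);
translate([734, 627, 0]) cylinder(h = 352, r = 15);


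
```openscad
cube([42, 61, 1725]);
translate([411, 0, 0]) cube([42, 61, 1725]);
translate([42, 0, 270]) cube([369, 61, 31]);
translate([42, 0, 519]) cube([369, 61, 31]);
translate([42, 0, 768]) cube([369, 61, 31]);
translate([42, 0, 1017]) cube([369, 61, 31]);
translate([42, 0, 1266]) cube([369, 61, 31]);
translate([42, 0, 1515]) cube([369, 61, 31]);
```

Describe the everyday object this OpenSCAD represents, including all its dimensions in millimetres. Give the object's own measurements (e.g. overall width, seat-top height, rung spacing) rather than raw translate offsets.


A straight ladder. Two 42×61 mm vertical rails, 1725 mm tall, stand 453 mm apart (outside-to-outside) with their front faces coplanar on the −y side. 6 rungs, each 61 mm deep and 31 mm tall, span between the inner faces of the rails, front faces flush with the rails. The lowest rung's underside is at z = 270 mm and rungs are spaced 249 mm apart (underside to underside).


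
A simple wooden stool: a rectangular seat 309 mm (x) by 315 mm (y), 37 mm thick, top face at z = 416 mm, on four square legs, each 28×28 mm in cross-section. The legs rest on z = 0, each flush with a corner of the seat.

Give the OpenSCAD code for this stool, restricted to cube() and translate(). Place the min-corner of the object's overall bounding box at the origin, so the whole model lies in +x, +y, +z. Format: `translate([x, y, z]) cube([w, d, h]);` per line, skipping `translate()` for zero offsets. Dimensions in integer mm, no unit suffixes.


translate([0, 0, 379]) cube([309, 315, 37]);
cube([28, 28, 379]);
translate([281, 0, 0]) cube([28, 28, 379]);
translate([0, 287, 0]) cube([28, 28, 379]);
translate([281, 287, 0]) cube([28, 28, 379]);


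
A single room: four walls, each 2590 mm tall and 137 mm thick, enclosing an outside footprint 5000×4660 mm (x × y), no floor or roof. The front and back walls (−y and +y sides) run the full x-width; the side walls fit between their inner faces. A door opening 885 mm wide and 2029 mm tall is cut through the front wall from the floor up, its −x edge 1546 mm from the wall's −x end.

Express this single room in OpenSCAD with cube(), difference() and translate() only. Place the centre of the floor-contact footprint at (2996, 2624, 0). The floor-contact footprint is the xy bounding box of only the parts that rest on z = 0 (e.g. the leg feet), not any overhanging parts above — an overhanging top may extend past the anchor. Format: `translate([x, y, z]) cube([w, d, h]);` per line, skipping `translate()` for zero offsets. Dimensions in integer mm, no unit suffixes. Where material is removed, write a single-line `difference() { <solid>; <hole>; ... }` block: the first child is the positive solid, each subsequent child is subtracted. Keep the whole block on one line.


difference() { translate([496, 294, 0]) cube([5000, 137, 2590]); translate([2042, 294, 0]) cube([885, 137, 2029]); }
translate([496, 4817, 0]) cube([5000, 137, 2590]);
translate([496, 431, 0]) cube([137, 4386, 2590]);
translate([5359, 431, 0]) cube([137, 4386, 2590]);


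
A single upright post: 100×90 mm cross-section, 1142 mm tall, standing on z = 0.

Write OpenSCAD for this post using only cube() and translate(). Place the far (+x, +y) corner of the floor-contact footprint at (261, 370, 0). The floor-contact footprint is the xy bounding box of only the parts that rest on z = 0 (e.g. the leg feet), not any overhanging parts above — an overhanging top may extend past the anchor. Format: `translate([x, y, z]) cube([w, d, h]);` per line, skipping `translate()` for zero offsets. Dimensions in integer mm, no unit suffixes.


translate([161, 280, 0]) cube([100, 90, 1142]);


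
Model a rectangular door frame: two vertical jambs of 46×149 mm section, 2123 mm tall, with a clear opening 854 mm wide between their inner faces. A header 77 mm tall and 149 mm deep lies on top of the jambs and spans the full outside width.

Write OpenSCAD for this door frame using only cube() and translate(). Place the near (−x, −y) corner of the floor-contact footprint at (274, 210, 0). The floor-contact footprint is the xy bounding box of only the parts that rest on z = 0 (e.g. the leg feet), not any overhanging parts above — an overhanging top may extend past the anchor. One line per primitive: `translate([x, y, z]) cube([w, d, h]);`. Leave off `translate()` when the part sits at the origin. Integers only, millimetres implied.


translate([274, 210, 0]) cube([46, 149, 2123]);
translate([1174, 210, 0]) cube([46, 149, 2123]);
translate([274, 210, 2123]) cube([946, 149, 77]);


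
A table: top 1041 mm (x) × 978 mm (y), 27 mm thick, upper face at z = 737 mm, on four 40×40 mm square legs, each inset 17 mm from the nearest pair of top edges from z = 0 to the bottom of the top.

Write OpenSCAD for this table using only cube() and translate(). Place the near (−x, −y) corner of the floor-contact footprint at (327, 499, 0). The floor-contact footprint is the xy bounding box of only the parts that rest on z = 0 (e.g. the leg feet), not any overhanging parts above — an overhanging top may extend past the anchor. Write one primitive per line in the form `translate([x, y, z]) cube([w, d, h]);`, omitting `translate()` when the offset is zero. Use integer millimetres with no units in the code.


// leg_h = 737 - 27 = 710
translate([310, 482, 710]) cube([1041, 978, 27]);
translate([327, 499, 0]) cube([40, 40, 710]);
translate([1294, 499, 0]) cube([40, 40, 710]);
translate([327, 1403, 0]) cube([40, 40, 710]);
translate([1294, 1403, 0]) cube([40, 40, 710]);


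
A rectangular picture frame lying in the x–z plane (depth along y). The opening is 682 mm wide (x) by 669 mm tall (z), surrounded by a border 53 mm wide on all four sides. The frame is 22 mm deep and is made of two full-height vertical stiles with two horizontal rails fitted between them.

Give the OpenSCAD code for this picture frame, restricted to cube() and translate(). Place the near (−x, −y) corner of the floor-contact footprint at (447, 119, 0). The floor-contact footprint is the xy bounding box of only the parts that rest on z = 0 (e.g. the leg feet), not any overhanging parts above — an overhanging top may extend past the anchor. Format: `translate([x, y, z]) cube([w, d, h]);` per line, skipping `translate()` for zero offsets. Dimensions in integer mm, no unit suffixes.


translate([447, 119, 0]) cube([53, 22, 775]);
translate([1182, 119, 0]) cube([53, 22, 775]);
translate([500, 119, 0]) cube([682, 22, 53]);
translate([500, 119, 722]) cube([682, 22, 53]);


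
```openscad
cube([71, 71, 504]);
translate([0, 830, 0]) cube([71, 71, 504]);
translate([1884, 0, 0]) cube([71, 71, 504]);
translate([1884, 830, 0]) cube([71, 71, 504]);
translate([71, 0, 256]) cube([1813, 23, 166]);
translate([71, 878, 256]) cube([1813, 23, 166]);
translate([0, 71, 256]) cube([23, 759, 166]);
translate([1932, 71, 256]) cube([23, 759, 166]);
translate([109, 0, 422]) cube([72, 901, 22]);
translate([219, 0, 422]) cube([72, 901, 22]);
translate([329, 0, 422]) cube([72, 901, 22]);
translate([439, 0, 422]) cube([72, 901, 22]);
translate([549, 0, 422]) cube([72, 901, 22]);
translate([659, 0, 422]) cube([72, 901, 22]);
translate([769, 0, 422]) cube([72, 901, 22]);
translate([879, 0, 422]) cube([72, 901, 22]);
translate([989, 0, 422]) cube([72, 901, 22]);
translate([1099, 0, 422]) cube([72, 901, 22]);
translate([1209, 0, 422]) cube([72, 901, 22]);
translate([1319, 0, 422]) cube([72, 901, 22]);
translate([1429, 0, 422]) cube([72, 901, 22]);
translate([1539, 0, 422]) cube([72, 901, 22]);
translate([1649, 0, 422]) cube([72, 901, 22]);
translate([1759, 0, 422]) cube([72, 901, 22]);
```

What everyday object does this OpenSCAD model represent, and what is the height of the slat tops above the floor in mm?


A bed frame. The slat-top height is 444 mm.

Four posts, four rails, and a row of slats — a bed frame. Slats sit on the rails at z = 256 + 166 = 422; with slat thickness 22, the top is 444 mm.


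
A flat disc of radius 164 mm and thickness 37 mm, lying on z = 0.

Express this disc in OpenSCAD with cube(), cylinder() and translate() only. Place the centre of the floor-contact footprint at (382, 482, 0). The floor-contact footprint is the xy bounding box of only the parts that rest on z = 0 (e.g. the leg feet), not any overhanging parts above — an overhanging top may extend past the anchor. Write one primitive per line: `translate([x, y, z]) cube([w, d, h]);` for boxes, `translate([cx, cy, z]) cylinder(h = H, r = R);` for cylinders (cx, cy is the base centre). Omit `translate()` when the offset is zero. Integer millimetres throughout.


translate([382, 482, 0]) cylinder(h = 37, r = 164);


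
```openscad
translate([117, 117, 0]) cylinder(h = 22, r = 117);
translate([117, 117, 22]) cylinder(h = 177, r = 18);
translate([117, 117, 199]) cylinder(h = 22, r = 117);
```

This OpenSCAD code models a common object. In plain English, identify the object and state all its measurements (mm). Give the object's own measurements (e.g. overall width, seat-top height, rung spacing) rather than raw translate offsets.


A spool: two coaxial disc flanges of radius 117 mm and thickness 22 mm, joined by a core cylinder of radius 18 mm and height 177 mm. The lower flange rests on z = 0 and the three cylinders share a vertical axis.
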